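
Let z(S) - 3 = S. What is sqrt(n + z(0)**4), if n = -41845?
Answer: 2*I*sqrt(10441) ≈ 204.36*I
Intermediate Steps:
z(S) = 3 + S
sqrt(n + z(0)**4) = sqrt(-41845 + (3 + 0)**4) = sqrt(-41845 + 3**4) = sqrt(-41845 + 81) = sqrt(-41764) = 2*I*sqrt(10441)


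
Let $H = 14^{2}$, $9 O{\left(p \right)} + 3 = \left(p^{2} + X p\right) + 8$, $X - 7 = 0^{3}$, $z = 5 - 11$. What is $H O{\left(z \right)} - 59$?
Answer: $- \frac{727}{9} \approx -80.778$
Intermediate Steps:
$z = -6$
$X = 7$ ($X = 7 + 0^{3} = 7 + 0 = 7$)
$O{\left(p \right)} = \frac{5}{9} + \frac{p^{2}}{9} + \frac{7 p}{9}$ ($O{\left(p \right)} = - \frac{1}{3} + \frac{\left(p^{2} + 7 p\right) + 8}{9} = - \frac{1}{3} + \frac{8 + p^{2} + 7 p}{9} = - \frac{1}{3} + \left(\frac{8}{9} + \frac{p^{2}}{9} + \frac{7 p}{9}\right) = \frac{5}{9} + \frac{p^{2}}{9} + \frac{7 p}{9}$)
$H = 196$
$H O{\left(z \right)} - 59 = 196 \left(\frac{5}{9} + \frac{\left(-6\right)^{2}}{9} + \frac{7}{9} \left(-6\right)\right) - 59 = 196 \left(\frac{5}{9} + \frac{1}{9} \cdot 36 - \frac{14}{3}\right) - 59 = 196 \left(\frac{5}{9} + 4 - \frac{14}{3}\right) - 59 = 196 \left(- \frac{1}{9}\right) - 59 = - \frac{196}{9} - 59 = - \frac{727}{9}$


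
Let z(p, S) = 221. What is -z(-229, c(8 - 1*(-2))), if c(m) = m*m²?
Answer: -221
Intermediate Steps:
c(m) = m³
-z(-229, c(8 - 1*(-2))) = -1*221 = -221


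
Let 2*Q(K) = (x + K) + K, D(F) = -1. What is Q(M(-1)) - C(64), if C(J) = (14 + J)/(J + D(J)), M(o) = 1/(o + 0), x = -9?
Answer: -283/42 ≈ -6.7381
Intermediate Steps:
M(o) = 1/o
C(J) = (14 + J)/(-1 + J) (C(J) = (14 + J)/(J - 1) = (14 + J)/(-1 + J))
Q(K) = -9/2 + K (Q(K) = ((-9 + K) + K)/2 = (-9 + 2*K)/2 = -9/2 + K)
Q(M(-1)) - C(64) = (-9/2 + 1/(-1)) - (14 + 64)/(-1 + 64) = (-9/2 - 1) - 78/63 = -11/2 - 78/63 = -11/2 - 1*26/21 = -11/2 - 26/21 = -283/42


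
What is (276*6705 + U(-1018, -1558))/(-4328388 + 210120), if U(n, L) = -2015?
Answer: -1848565/4118268 ≈ -0.44887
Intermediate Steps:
(276*6705 + U(-1018, -1558))/(-4328388 + 210120) = (276*6705 - 2015)/(-4328388 + 210120) = (1850580 - 2015)/(-4118268) = 1848565*(-1/4118268) = -1848565/4118268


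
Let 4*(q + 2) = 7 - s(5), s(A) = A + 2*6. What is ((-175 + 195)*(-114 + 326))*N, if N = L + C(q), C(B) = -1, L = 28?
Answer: 114480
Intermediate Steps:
s(A) = 12 + A (s(A) = A + 12 = 12 + A)
q = -9/2 (q = -2 + (7 - (12 + 5))/4 = -2 + (7 - 1*17)/4 = -2 + (7 - 17)/4 = -2 + (¼)*(-10) = -2 - 5/2 = -9/2 ≈ -4.5000)
N = 27 (N = 28 - 1 = 27)
((-175 + 195)*(-114 + 326))*N = ((-175 + 195)*(-114 + 326))*27 = (20*212)*27 = 4240*27 = 114480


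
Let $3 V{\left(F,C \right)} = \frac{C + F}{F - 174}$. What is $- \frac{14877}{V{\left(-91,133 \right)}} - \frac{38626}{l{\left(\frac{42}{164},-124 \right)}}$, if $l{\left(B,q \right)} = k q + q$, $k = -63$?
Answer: $\frac{244424749}{868} \approx 2.816 \cdot 10^{5}$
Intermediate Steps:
$V{\left(F,C \right)} = \frac{C + F}{3 \left(-174 + F\right)}$ ($V{\left(F,C \right)} = \frac{\left(C + F\right) \frac{1}{F - 174}}{3} = \frac{\left(C + F\right) \frac{1}{-174 + F}}{3} = \frac{\frac{1}{-174 + F} \left(C + F\right)}{3} = \frac{C + F}{3 \left(-174 + F\right)}$)
$l{\left(B,q \right)} = - 62 q$ ($l{\left(B,q \right)} = - 63 q + q = - 62 q$)
$- \frac{14877}{V{\left(-91,133 \right)}} - \frac{38626}{l{\left(\frac{42}{164},-124 \right)}} = - \frac{14877}{\frac{1}{3} \frac{1}{-174 - 91} \left(133 - 91\right)} - \frac{38626}{\left(-62\right) \left(-124\right)} = - \frac{14877}{\frac{1}{3} \frac{1}{-265} \cdot 42} - \frac{38626}{7688} = - \frac{14877}{\frac{1}{3} \left(- \frac{1}{265}\right) 42} - \frac{623}{124} = - \frac{14877}{- \frac{14}{265}} - \frac{623}{124} = \left(-14877\right) \left(- \frac{265}{14}\right) - \frac{623}{124} = \frac{3942405}{14} - \frac{623}{124} = \frac{244424749}{868}$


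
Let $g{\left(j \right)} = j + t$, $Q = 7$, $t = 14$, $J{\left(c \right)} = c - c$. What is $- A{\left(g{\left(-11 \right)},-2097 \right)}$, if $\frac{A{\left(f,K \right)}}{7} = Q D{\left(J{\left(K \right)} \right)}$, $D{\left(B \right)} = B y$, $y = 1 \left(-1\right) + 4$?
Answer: $0$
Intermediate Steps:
$y = 3$ ($y = -1 + 4 = 3$)
$J{\left(c \right)} = 0$
$D{\left(B \right)} = 3 B$ ($D{\left(B \right)} = B 3 = 3 B$)
$g{\left(j \right)} = 14 + j$ ($g{\left(j \right)} = j + 14 = 14 + j$)
$A{\left(f,K \right)} = 0$ ($A{\left(f,K \right)} = 7 \cdot 7 \cdot 3 \cdot 0 = 7 \cdot 7 \cdot 0 = 7 \cdot 0 = 0$)
$- A{\left(g{\left(-11 \right)},-2097 \right)} = \left(-1\right) 0 = 0$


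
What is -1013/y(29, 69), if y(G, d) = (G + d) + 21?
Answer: -1013/119 ≈ -8.5126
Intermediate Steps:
y(G, d) = 21 + G + d
-1013/y(29, 69) = -1013/(21 + 29 + 69) = -1013/119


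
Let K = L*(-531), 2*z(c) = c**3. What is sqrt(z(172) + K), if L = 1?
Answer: sqrt(2543693) ≈ 1594.9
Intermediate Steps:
z(c) = c**3/2
K = -531 (K = 1*(-531) = -531)
sqrt(z(172) + K) = sqrt((1/2)*172**3 - 531) = sqrt((1/2)*5088448 - 531) = sqrt(2544224 - 531) = sqrt(2543693)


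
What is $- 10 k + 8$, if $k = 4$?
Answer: $-32$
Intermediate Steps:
$- 10 k + 8 = \left(-10\right) 4 + 8 = -40 + 8 = -32$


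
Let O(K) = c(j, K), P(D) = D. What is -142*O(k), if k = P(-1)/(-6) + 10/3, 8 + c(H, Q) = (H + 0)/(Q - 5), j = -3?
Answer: 852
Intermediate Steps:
c(H, Q) = -8 + H/(-5 + Q) (c(H, Q) = -8 + (H + 0)/(Q - 5) = -8 + H/(-5 + Q))
k = 7/2 (k = -1/(-6) + 10/3 = -1*(-⅙) + 10*(⅓) = ⅙ + 10/3 = 7/2 ≈ 3.5000)
O(K) = (37 - 8*K)/(-5 + K) (O(K) = (40 - 3 - 8*K)/(-5 + K) = (37 - 8*K)/(-5 + K))
-142*O(k) = -142*(37 - 8*7/2)/(-5 + 7/2) = -142*(37 - 28)/(-3/2) = -(-284)*9/3 = -142*(-6) = 852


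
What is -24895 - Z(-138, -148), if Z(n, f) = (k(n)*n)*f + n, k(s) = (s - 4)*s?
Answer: -400253461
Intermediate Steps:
k(s) = s*(-4 + s) (k(s) = (-4 + s)*s = s*(-4 + s))
Z(n, f) = n + f*n²*(-4 + n) (Z(n, f) = ((n*(-4 + n))*n)*f + n = (n²*(-4 + n))*f + n = f*n²*(-4 + n) + n = n + f*n²*(-4 + n))
-24895 - Z(-138, -148) = -24895 - (-138)*(1 - 148*(-138)*(-4 - 138)) = -24895 - (-138)*(1 - 148*(-138)*(-142)) = -24895 - (-138)*(1 - 2900208) = -24895 - (-138)*(-2900207) = -24895 - 1*400228566 = -24895 - 400228566 = -400253461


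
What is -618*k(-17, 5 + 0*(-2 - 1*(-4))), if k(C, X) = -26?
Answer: 16068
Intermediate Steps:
-618*k(-17, 5 + 0*(-2 - 1*(-4))) = -618*(-26) = 16068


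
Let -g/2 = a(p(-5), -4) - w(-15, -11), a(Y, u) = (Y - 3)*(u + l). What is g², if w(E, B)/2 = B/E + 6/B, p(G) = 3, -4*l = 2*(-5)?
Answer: 15376/27225 ≈ 0.56478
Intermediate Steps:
l = 5/2 (l = -(-5)/2 = -¼*(-10) = 5/2 ≈ 2.5000)
a(Y, u) = (-3 + Y)*(5/2 + u) (a(Y, u) = (Y - 3)*(u + 5/2) = (-3 + Y)*(5/2 + u))
w(E, B) = 12/B + 2*B/E (w(E, B) = 2*(B/E + 6/B) = 2*(6/B + B/E) = 12/B + 2*B/E)
g = 124/165 (g = -2*((-15/2 - 3*(-4) + (5/2)*3 + 3*(-4)) - (12/(-11) + 2*(-11)/(-15))) = -2*((-15/2 + 12 + 15/2 - 12) - (12*(-1/11) + 2*(-11)*(-1/15))) = -2*(0 - (-12/11 + 22/15)) = -2*(0 - 1*62/165) = -2*(0 - 62/165) = -2*(-62/165) = 124/165 ≈ 0.75152)
g² = (124/165)² = 15376/27225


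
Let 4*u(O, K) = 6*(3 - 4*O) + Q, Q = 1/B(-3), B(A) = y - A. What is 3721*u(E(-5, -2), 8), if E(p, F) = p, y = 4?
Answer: 3598207/28 ≈ 1.2851e+5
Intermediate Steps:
B(A) = 4 - A
Q = ⅐ (Q = 1/(4 - 1*(-3)) = 1/(4 + 3) = 1/7 = 1*(⅐) = ⅐ ≈ 0.14286)
u(O, K) = 127/28 - 6*O (u(O, K) = (6*(3 - 4*O) + ⅐)/4 = ((18 - 24*O) + ⅐)/4 = (127/7 - 24*O)/4 = 127/28 - 6*O)
3721*u(E(-5, -2), 8) = 3721*(127/28 - 6*(-5)) = 3721*(127/28 + 30) = 3721*(967/28) = 3598207/28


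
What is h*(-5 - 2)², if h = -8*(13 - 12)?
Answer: -392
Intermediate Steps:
h = -8 (h = -8*1 = -8)
h*(-5 - 2)² = -8*(-5 - 2)² = -8*(-7)² = -8*49 = -392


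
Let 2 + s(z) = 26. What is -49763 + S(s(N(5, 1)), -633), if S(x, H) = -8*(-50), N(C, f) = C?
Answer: -49363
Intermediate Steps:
s(z) = 24 (s(z) = -2 + 26 = 24)
S(x, H) = 400
-49763 + S(s(N(5, 1)), -633) = -49763 + 400 = -49363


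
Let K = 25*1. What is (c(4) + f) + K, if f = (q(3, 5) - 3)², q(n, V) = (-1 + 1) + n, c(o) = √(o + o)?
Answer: 25 + 2*√2 ≈ 27.828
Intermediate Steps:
c(o) = √2*√o (c(o) = √(2*o) = √2*√o)
K = 25
q(n, V) = n (q(n, V) = 0 + n = n)
f = 0 (f = (3 - 3)² = 0² = 0)
(c(4) + f) + K = (√2*√4 + 0) + 25 = (√2*2 + 0) + 25 = (2*√2 + 0) + 25 = 2*√2 + 25 = 25 + 2*√2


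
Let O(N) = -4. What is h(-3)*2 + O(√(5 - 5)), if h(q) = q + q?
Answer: -16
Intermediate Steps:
h(q) = 2*q
h(-3)*2 + O(√(5 - 5)) = (2*(-3))*2 - 4 = -6*2 - 4 = -12 - 4 = -16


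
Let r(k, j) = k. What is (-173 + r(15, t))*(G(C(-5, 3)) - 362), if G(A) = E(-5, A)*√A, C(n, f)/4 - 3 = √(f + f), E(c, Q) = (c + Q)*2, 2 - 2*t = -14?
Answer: 57196 + 632*√(3 + √6)*(-7 - 4*√6) ≈ 32413.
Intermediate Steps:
t = 8 (t = 1 - ½*(-14) = 1 + 7 = 8)
E(c, Q) = 2*Q + 2*c (E(c, Q) = (Q + c)*2 = 2*Q + 2*c)
C(n, f) = 12 + 4*√2*√f (C(n, f) = 12 + 4*√(f + f) = 12 + 4*√(2*f) = 12 + 4*(√2*√f) = 12 + 4*√2*√f)
G(A) = √A*(-10 + 2*A) (G(A) = (2*A + 2*(-5))*√A = (2*A - 10)*√A = (-10 + 2*A)*√A = √A*(-10 + 2*A))
(-173 + r(15, t))*(G(C(-5, 3)) - 362) = (-173 + 15)*(2*√(12 + 4*√2*√3)*(-5 + (12 + 4*√2*√3)) - 362) = -158*(2*√(12 + 4*√6)*(-5 + (12 + 4*√6)) - 362) = -158*(2*√(12 + 4*√6)*(7 + 4*√6) - 362) = -158*(-362 + 2*√(12 + 4*√6)*(7 + 4*√6)) = 57196 - 316*√(12 + 4*√6)*(7 + 4*√6)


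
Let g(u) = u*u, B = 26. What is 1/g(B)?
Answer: 1/676 ≈ 0.0014793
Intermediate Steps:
g(u) = u**2
1/g(B) = 1/(26**2) = 1/676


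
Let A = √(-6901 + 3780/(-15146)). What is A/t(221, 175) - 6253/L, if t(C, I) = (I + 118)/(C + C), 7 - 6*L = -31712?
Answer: -12506/10573 + 442*I*√395788933399/2218889 ≈ -1.1828 + 125.32*I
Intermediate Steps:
L = 10573/2 (L = 7/6 - ⅙*(-31712) = 7/6 + 15856/3 = 10573/2 ≈ 5286.5)
A = I*√395788933399/7573 (A = √(-6901 + 3780*(-1/15146)) = √(-6901 - 1890/7573) = √(-52263163/7573) = I*√395788933399/7573 ≈ 83.074*I)
t(C, I) = (118 + I)/(2*C) (t(C, I) = (118 + I)/((2*C)) = (118 + I)*(1/(2*C)) = (118 + I)/(2*C))
A/t(221, 175) - 6253/L = (I*√395788933399/7573)/(((½)*(118 + 175)/221)) - 6253/10573/2 = (I*√395788933399/7573)/(((½)*(1/221)*293)) - 6253*2/10573 = (I*√395788933399/7573)/(293/442) - 12506/10573 = (I*√395788933399/7573)*(442/293) - 12506/10573 = 442*I*√395788933399/2218889 - 12506/10573 = -12506/10573 + 442*I*√395788933399/2218889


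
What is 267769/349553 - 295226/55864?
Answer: -44119243281/9763714396 ≈ -4.5187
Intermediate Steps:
267769/349553 - 295226/55864 = 267769*(1/349553) - 295226*1/55864 = 267769/349553 - 147613/27932 = -44119243281/9763714396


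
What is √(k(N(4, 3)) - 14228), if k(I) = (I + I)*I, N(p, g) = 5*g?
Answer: 83*I*√2 ≈ 117.38*I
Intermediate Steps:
k(I) = 2*I² (k(I) = (2*I)*I = 2*I²)
√(k(N(4, 3)) - 14228) = √(2*(5*3)² - 14228) = √(2*15² - 14228) = √(2*225 - 14228) = √(450 - 14228) = √(-13778) = 83*I*√2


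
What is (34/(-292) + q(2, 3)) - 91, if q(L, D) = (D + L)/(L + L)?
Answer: -26241/292 ≈ -89.866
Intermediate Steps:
q(L, D) = (D + L)/(2*L) (q(L, D) = (D + L)/((2*L)) = (D + L)*(1/(2*L)) = (D + L)/(2*L))
(34/(-292) + q(2, 3)) - 91 = (34/(-292) + (½)*(3 + 2)/2) - 91 = (34*(-1/292) + (½)*(½)*5) - 91 = (-17/146 + 5/4) - 91 = 331/292 - 91 = -26241/292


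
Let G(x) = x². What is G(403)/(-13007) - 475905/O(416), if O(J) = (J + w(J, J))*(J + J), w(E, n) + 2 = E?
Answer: -23668651075/1796422784 ≈ -13.175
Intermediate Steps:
w(E, n) = -2 + E
O(J) = 2*J*(-2 + 2*J) (O(J) = (J + (-2 + J))*(J + J) = (-2 + 2*J)*(2*J) = 2*J*(-2 + 2*J))
G(403)/(-13007) - 475905/O(416) = 403²/(-13007) - 475905*1/(1664*(-1 + 416)) = 162409*(-1/13007) - 475905/(4*416*415) = -162409/13007 - 475905/690560 = -162409/13007 - 475905*1/690560 = -162409/13007 - 95181/138112 = -23668651075/1796422784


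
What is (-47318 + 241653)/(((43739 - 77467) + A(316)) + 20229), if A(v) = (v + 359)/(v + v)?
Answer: -122819720/8530693 ≈ -14.397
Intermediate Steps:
A(v) = (359 + v)/(2*v) (A(v) = (359 + v)/((2*v)) = (359 + v)*(1/(2*v)) = (359 + v)/(2*v))
(-47318 + 241653)/(((43739 - 77467) + A(316)) + 20229) = (-47318 + 241653)/(((43739 - 77467) + (½)*(359 + 316)/316) + 20229) = 194335/((-33728 + (½)*(1/316)*675) + 20229) = 194335/((-33728 + 675/632) + 20229) = 194335/(-21315421/632 + 20229) = 194335/(-8530693/632) = 194335*(-632/8530693) = -122819720/8530693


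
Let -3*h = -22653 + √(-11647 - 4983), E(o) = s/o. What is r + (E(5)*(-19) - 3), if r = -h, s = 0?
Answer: -7554 + I*√16630/3 ≈ -7554.0 + 42.986*I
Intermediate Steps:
E(o) = 0 (E(o) = 0/o = 0)
h = 7551 - I*√16630/3 (h = -(-22653 + √(-11647 - 4983))/3 = -(-22653 + √(-16630))/3 = -(-22653 + I*√16630)/3 = 7551 - I*√16630/3 ≈ 7551.0 - 42.986*I)
r = -7551 + I*√16630/3 (r = -(7551 - I*√16630/3) = -7551 + I*√16630/3 ≈ -7551.0 + 42.986*I)
r + (E(5)*(-19) - 3) = (-7551 + I*√16630/3) + (0*(-19) - 3) = (-7551 + I*√16630/3) + (0 - 3) = (-7551 + I*√16630/3) - 3 = -7554 + I*√16630/3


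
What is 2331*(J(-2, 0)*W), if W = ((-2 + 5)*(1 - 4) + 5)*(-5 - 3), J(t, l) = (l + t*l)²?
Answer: 0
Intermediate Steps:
J(t, l) = (l + l*t)²
W = 32 (W = (3*(-3) + 5)*(-8) = (-9 + 5)*(-8) = -4*(-8) = 32)
2331*(J(-2, 0)*W) = 2331*((0²*(1 - 2)²)*32) = 2331*((0*(-1)²)*32) = 2331*((0*1)*32) = 2331*(0*32) = 2331*0 = 0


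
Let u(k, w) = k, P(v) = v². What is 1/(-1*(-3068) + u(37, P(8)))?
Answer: 1/3105 ≈ 0.00032206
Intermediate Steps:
1/(-1*(-3068) + u(37, P(8))) = 1/(-1*(-3068) + 37) = 1/(3068 + 37) = 1/3105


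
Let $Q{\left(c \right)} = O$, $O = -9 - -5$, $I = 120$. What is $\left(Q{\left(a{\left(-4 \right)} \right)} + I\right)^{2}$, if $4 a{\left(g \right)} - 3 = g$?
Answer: $13456$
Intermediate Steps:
$a{\left(g \right)} = \frac{3}{4} + \frac{g}{4}$
$O = -4$ ($O = -9 + 5 = -4$)
$Q{\left(c \right)} = -4$
$\left(Q{\left(a{\left(-4 \right)} \right)} + I\right)^{2} = \left(-4 + 120\right)^{2} = 116^{2} = 13456$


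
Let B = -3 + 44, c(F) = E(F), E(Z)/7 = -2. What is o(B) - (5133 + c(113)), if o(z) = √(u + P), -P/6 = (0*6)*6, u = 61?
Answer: -5119 + √61 ≈ -5111.2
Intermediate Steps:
E(Z) = -14 (E(Z) = 7*(-2) = -14)
c(F) = -14
B = 41
P = 0 (P = -6*0*6*6 = -0*6 = -6*0 = 0)
o(z) = √61 (o(z) = √(61 + 0) = √61)
o(B) - (5133 + c(113)) = √61 - (5133 - 14) = √61 - 1*5119 = √61 - 5119 = -5119 + √61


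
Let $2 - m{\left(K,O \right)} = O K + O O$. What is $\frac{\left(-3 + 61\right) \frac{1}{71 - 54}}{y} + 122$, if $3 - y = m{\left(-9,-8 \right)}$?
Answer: $\frac{284196}{2329} \approx 122.02$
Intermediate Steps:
$m{\left(K,O \right)} = 2 - O^{2} - K O$ ($m{\left(K,O \right)} = 2 - \left(O K + O O\right) = 2 - \left(K O + O^{2}\right) = 2 - \left(O^{2} + K O\right) = 2 - O^{2} - K O$)
$y = 137$ ($y = 3 - \left(2 - \left(-8\right)^{2} - \left(-9\right) \left(-8\right)\right) = 3 - \left(2 - 64 - 72\right) = 3 - -134 = 3 + 134 = 137$)
$\frac{\left(-3 + 61\right) \frac{1}{71 - 54}}{y} + 122 = \frac{\left(-3 + 61\right) \frac{1}{71 - 54}}{137} + 122 = \frac{58 \cdot \frac{1}{17}}{137} + 122 = \frac{1}{137} \cdot \frac{58}{17} + 122 = \frac{58}{2329} + 122 = \frac{284196}{2329}$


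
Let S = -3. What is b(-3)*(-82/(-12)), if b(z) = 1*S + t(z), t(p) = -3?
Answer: -41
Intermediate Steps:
b(z) = -6 (b(z) = 1*(-3) - 3 = -3 - 3 = -6)
b(-3)*(-82/(-12)) = -(-492)/(-12) = -(-492)*(-1)/12 = -6*41/6 = -41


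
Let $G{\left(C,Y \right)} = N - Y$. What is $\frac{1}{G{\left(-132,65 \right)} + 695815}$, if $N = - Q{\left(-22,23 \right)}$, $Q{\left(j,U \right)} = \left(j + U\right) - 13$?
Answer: $\frac{1}{695762} \approx 1.4373 \cdot 10^{-6}$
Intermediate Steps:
$Q{\left(j,U \right)} = -13 + U + j$ ($Q{\left(j,U \right)} = \left(U + j\right) - 13 = -13 + U + j$)
$N = 12$ ($N = - (-13 + 23 - 22) = \left(-1\right) \left(-12\right) = 12$)
$G{\left(C,Y \right)} = 12 - Y$
$\frac{1}{G{\left(-132,65 \right)} + 695815} = \frac{1}{\left(12 - 65\right) + 695815} = \frac{1}{-53 + 695815} = \frac{1}{695762}$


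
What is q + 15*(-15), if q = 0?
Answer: -225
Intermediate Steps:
q + 15*(-15) = 0 + 15*(-15) = 0 - 225 = -225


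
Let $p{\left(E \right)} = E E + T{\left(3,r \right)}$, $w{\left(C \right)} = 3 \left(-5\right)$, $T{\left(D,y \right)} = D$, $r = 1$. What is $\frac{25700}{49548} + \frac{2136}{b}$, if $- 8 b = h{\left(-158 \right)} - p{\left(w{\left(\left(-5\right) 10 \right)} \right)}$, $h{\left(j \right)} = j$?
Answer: $\frac{107074553}{2390691} \approx 44.788$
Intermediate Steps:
$w{\left(C \right)} = -15$
$p{\left(E \right)} = 3 + E^{2}$ ($p{\left(E \right)} = E E + 3 = E^{2} + 3 = 3 + E^{2}$)
$b = \frac{193}{4}$ ($b = - \frac{-158 - \left(3 + \left(-15\right)^{2}\right)}{8} = - \frac{-158 - \left(3 + 225\right)}{8} = - \frac{-158 - 228}{8} = \left(- \frac{1}{8}\right) \left(-386\right) = \frac{193}{4} \approx 48.25$)
$\frac{25700}{49548} + \frac{2136}{b} = \frac{25700}{49548} + \frac{2136}{\frac{193}{4}} = 25700 \cdot \frac{1}{49548} + 2136 \cdot \frac{4}{193} = \frac{6425}{12387} + \frac{8544}{193} = \frac{107074553}{2390691}$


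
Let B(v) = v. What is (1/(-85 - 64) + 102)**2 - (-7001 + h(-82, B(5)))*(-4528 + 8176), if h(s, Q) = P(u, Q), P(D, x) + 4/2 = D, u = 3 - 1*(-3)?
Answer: 566912717065/22201 ≈ 2.5535e+7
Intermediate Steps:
u = 6 (u = 3 + 3 = 6)
P(D, x) = -2 + D
h(s, Q) = 4 (h(s, Q) = -2 + 6 = 4)
(1/(-85 - 64) + 102)**2 - (-7001 + h(-82, B(5)))*(-4528 + 8176) = (1/(-85 - 64) + 102)**2 - (-7001 + 4)*(-4528 + 8176) = (1/(-149) + 102)**2 - (-6997)*3648 = (-1/149 + 102)**2 - 1*(-25525056) = (15197/149)**2 + 25525056 = 230948809/22201 + 25525056 = 566912717065/22201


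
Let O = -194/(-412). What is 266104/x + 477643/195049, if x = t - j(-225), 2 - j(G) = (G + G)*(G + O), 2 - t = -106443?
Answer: 7776768695555/2084152593573 ≈ 3.7314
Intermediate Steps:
t = 106445 (t = 2 - 1*(-106443) = 2 + 106443 = 106445)
O = 97/206 (O = -194*(-1/412) = 97/206 ≈ 0.47087)
j(G) = 2 - 2*G*(97/206 + G) (j(G) = 2 - (G + G)*(G + 97/206) = 2 - 2*G*(97/206 + G))
x = 21370554/103 (x = 106445 - (2 - 2*(-225)**2 - 97/103*(-225)) = 106445 - (2 - 2*50625 + 21825/103) = 106445 - (2 - 101250 + 21825/103) = 106445 - 1*(-10406719/103) = 106445 + 10406719/103 = 21370554/103 ≈ 2.0748e+5)
266104/x + 477643/195049 = 266104/(21370554/103) + 477643/195049 = 266104*(103/21370554) + 477643*(1/195049) = 13704356/10685277 + 477643/195049 = 7776768695555/2084152593573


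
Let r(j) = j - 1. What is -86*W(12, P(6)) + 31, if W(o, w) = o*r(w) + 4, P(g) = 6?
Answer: -5473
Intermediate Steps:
r(j) = -1 + j
W(o, w) = 4 + o*(-1 + w) (W(o, w) = o*(-1 + w) + 4 = 4 + o*(-1 + w))
-86*W(12, P(6)) + 31 = -86*(4 + 12*(-1 + 6)) + 31 = -86*(4 + 12*5) + 31 = -86*(4 + 60) + 31 = -86*64 + 31 = -5504 + 31 = -5473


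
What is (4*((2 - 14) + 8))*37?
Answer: -592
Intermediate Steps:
(4*((2 - 14) + 8))*37 = (4*(-12 + 8))*37 = (4*(-4))*37 = -16*37 = -592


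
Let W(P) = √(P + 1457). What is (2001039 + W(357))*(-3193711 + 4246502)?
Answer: 2106675849849 + 1052791*√1814 ≈ 2.1067e+12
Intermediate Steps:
W(P) = √(1457 + P)
(2001039 + W(357))*(-3193711 + 4246502) = (2001039 + √(1457 + 357))*(-3193711 + 4246502) = (2001039 + √1814)*1052791 = 2106675849849 + 1052791*√1814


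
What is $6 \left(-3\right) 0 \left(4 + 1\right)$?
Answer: $0$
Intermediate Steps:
$6 \left(-3\right) 0 \left(4 + 1\right) = - 18 \cdot 0 \cdot 5 = \left(-18\right) 0 = 0$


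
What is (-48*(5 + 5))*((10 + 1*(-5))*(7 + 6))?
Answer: -31200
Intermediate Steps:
(-48*(5 + 5))*((10 + 1*(-5))*(7 + 6)) = (-48*10)*((10 - 5)*13) = (-48*10)*(5*13) = -480*65 = -31200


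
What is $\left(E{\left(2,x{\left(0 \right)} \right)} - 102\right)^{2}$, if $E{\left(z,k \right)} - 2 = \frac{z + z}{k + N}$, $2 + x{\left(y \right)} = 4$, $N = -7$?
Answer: $\frac{254016}{25} \approx 10161.0$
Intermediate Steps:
$x{\left(y \right)} = 2$ ($x{\left(y \right)} = -2 + 4 = 2$)
$E{\left(z,k \right)} = 2 + \frac{2 z}{-7 + k}$ ($E{\left(z,k \right)} = 2 + \frac{z + z}{k - 7} = 2 + \frac{2 z}{-7 + k}$)
$\left(E{\left(2,x{\left(0 \right)} \right)} - 102\right)^{2} = \left(\frac{2 \left(-7 + 2 + 2\right)}{-7 + 2} - 102\right)^{2} = \left(2 \frac{1}{-5} \left(-3\right) - 102\right)^{2} = \left(2 \left(- \frac{1}{5}\right) \left(-3\right) - 102\right)^{2} = \left(\frac{6}{5} - 102\right)^{2} = \left(- \frac{504}{5}\right)^{2} = \frac{254016}{25}$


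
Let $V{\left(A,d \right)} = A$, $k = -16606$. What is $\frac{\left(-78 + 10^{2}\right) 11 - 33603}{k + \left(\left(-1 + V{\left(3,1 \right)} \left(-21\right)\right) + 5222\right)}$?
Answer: $\frac{33361}{11448} \approx 2.9141$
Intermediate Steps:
$\frac{\left(-78 + 10^{2}\right) 11 - 33603}{k + \left(\left(-1 + V{\left(3,1 \right)} \left(-21\right)\right) + 5222\right)} = \frac{\left(-78 + 10^{2}\right) 11 - 33603}{-16606 + \left(\left(-1 + 3 \left(-21\right)\right) + 5222\right)} = \frac{\left(-78 + 100\right) 11 - 33603}{-16606 + \left(\left(-1 - 63\right) + 5222\right)} = \frac{22 \cdot 11 - 33603}{-16606 + \left(-64 + 5222\right)} = \frac{242 - 33603}{-16606 + 5158} = - \frac{33361}{-11448} = \left(-33361\right) \left(- \frac{1}{11448}\right) = \frac{33361}{11448}$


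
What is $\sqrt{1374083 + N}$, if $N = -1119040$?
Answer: $\sqrt{255043} \approx 505.02$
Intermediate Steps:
$\sqrt{1374083 + N} = \sqrt{1374083 - 1119040} = \sqrt{255043}$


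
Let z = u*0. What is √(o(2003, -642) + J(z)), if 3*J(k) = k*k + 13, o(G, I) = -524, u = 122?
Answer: I*√4677/3 ≈ 22.796*I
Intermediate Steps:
z = 0 (z = 122*0 = 0)
J(k) = 13/3 + k²/3 (J(k) = (k*k + 13)/3 = (k² + 13)/3 = (13 + k²)/3 = 13/3 + k²/3)
√(o(2003, -642) + J(z)) = √(-524 + (13/3 + (⅓)*0²)) = √(-524 + (13/3 + (⅓)*0)) = √(-524 + (13/3 + 0)) = √(-524 + 13/3) = √(-1559/3) = I*√4677/3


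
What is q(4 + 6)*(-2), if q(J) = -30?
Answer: 60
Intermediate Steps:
q(4 + 6)*(-2) = -30*(-2) = 60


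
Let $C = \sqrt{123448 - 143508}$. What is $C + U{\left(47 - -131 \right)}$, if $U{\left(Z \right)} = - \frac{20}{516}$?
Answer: $- \frac{5}{129} + 2 i \sqrt{5015} \approx -0.03876 + 141.63 i$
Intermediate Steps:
$C = 2 i \sqrt{5015}$ ($C = \sqrt{-20060} = 2 i \sqrt{5015} \approx 141.63 i$)
$U{\left(Z \right)} = - \frac{5}{129}$ ($U{\left(Z \right)} = \left(-20\right) \frac{1}{516} = - \frac{5}{129}$)
$C + U{\left(47 - -131 \right)} = 2 i \sqrt{5015} - \frac{5}{129} = - \frac{5}{129} + 2 i \sqrt{5015}$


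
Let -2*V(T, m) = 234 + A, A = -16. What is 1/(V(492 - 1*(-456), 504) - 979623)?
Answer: -1/979732 ≈ -1.0207e-6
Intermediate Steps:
V(T, m) = -109 (V(T, m) = -(234 - 16)/2 = -½*218 = -109)
1/(V(492 - 1*(-456), 504) - 979623) = 1/(-109 - 979623) = 1/(-979732) = -1/979732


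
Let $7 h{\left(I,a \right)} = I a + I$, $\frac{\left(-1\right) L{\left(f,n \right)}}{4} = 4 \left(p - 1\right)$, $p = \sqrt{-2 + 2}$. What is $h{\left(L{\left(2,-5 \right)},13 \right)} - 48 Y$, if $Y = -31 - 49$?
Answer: $3872$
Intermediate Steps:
$p = 0$ ($p = \sqrt{0} = 0$)
$L{\left(f,n \right)} = 16$ ($L{\left(f,n \right)} = - 4 \cdot 4 \left(0 - 1\right) = - 4 \cdot 4 \left(-1\right) = \left(-4\right) \left(-4\right) = 16$)
$Y = -80$
$h{\left(I,a \right)} = \frac{I}{7} + \frac{I a}{7}$ ($h{\left(I,a \right)} = \frac{I a + I}{7} = \frac{I + I a}{7} = \frac{I}{7} + \frac{I a}{7}$)
$h{\left(L{\left(2,-5 \right)},13 \right)} - 48 Y = \frac{1}{7} \cdot 16 \left(1 + 13\right) - -3840 = \frac{1}{7} \cdot 16 \cdot 14 + 3840 = 32 + 3840 = 3872$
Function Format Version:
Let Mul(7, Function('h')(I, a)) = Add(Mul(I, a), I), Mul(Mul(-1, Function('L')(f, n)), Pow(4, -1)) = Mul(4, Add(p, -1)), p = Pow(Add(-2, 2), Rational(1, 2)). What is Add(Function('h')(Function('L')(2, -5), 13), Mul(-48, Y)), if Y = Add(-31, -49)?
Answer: 3872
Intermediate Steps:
p = 0 (p = Pow(0, Rational(1, 2)) = 0)
Function('L')(f, n) = 16 (Function('L')(f, n) = Mul(-4, Mul(4, Add(0, -1))) = Mul(-4, Mul(4, -1)) = Mul(-4, -4) = 16)
Y = -80
Function('h')(I, a) = Add(Mul(Rational(1, 7), I), Mul(Rational(1, 7), I, a)) (Function('h')(I, a) = Mul(Rational(1, 7), Add(Mul(I, a), I)) = Mul(Rational(1, 7), Add(I, Mul(I, a))) = Add(Mul(Rational(1, 7), I), Mul(Rational(1, 7), I, a)))
Add(Function('h')(Function('L')(2, -5), 13), Mul(-48, Y)) = Add(Mul(Rational(1, 7), 16, Add(1, 13)), Mul(-48, -80)) = Add(Mul(Rational(1, 7), 16, 14), 3840) = Add(32, 3840) = 3872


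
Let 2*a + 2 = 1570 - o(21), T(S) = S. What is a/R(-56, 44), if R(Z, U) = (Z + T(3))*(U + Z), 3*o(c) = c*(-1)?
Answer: 525/424 ≈ 1.2382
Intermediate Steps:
o(c) = -c/3 (o(c) = (c*(-1))/3 = (-c)/3 = -c/3)
a = 1575/2 (a = -1 + (1570 - (-1)*21/3)/2 = -1 + (1570 - 1*(-7))/2 = -1 + (1570 + 7)/2 = -1 + (½)*1577 = -1 + 1577/2 = 1575/2 ≈ 787.50)
R(Z, U) = (3 + Z)*(U + Z) (R(Z, U) = (Z + 3)*(U + Z) = (3 + Z)*(U + Z))
a/R(-56, 44) = 1575/(2*((-56)² + 3*44 + 3*(-56) + 44*(-56))) = 1575/(2*(3136 + 132 - 168 - 2464)) = (1575/2)/636 = (1575/2)*(1/636) = 525/424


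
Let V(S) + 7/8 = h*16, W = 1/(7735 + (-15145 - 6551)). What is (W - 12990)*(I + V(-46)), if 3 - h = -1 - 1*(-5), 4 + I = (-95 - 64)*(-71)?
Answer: -16348101431695/111688 ≈ -1.4637e+8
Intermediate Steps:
W = -1/13961 (W = 1/(7735 - 21696) = 1/(-13961) = -1/13961 ≈ -7.1628e-5)
I = 11285 (I = -4 + (-95 - 64)*(-71) = -4 - 159*(-71) = -4 + 11289 = 11285)
h = -1 (h = 3 - (-1 - 1*(-5)) = 3 - (-1 + 5) = 3 - 1*4 = 3 - 4 = -1)
V(S) = -135/8 (V(S) = -7/8 - 1*16 = -7/8 - 16 = -135/8)
(W - 12990)*(I + V(-46)) = (-1/13961 - 12990)*(11285 - 135/8) = -181353391/13961*90145/8 = -16348101431695/111688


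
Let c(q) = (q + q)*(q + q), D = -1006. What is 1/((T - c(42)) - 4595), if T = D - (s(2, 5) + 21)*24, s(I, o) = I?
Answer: -1/13209 ≈ -7.5706e-5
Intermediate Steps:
c(q) = 4*q**2 (c(q) = (2*q)*(2*q) = 4*q**2)
T = -1558 (T = -1006 - (2 + 21)*24 = -1006 - 23*24 = -1006 - 1*552 = -1006 - 552 = -1558)
1/((T - c(42)) - 4595) = 1/((-1558 - 4*42**2) - 4595) = 1/((-1558 - 4*1764) - 4595) = 1/((-1558 - 1*7056) - 4595) = 1/((-1558 - 7056) - 4595) = 1/(-8614 - 4595) = 1/(-13209) = -1/13209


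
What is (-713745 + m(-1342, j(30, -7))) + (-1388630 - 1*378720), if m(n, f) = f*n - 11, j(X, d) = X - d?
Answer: -2530760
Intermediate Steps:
m(n, f) = -11 + f*n
(-713745 + m(-1342, j(30, -7))) + (-1388630 - 1*378720) = (-713745 + (-11 + (30 - 1*(-7))*(-1342))) + (-1388630 - 1*378720) = (-713745 + (-11 + (30 + 7)*(-1342))) + (-1388630 - 378720) = (-713745 + (-11 + 37*(-1342))) - 1767350 = (-713745 + (-11 - 49654)) - 1767350 = (-713745 - 49665) - 1767350 = -763410 - 1767350 = -2530760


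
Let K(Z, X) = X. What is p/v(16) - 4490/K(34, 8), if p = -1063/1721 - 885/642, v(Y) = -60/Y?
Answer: -2065089603/3682940 ≈ -560.72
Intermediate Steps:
p = -735177/368294 (p = -1063*1/1721 - 885*1/642 = -1063/1721 - 295/214 = -735177/368294 ≈ -1.9962)
p/v(16) - 4490/K(34, 8) = -735177/(368294*((-60/16))) - 4490/8 = -735177/(368294*((-60*1/16))) - 4490*⅛ = -735177/(368294*(-15/4)) - 2245/4 = -735177/368294*(-4/15) - 2245/4 = 490118/920735 - 2245/4 = -2065089603/3682940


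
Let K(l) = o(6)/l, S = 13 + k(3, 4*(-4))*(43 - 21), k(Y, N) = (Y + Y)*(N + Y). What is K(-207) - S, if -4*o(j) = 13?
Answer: 1410097/828 ≈ 1703.0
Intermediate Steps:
k(Y, N) = 2*Y*(N + Y) (k(Y, N) = (2*Y)*(N + Y) = 2*Y*(N + Y))
o(j) = -13/4 (o(j) = -1/4*13 = -13/4)
S = -1703 (S = 13 + (2*3*(4*(-4) + 3))*(43 - 21) = 13 + (2*3*(-16 + 3))*22 = 13 + (2*3*(-13))*22 = 13 - 78*22 = 13 - 1716 = -1703)
K(l) = -13/(4*l)
K(-207) - S = -13/4/(-207) - 1*(-1703) = -13/4*(-1/207) + 1703 = 13/828 + 1703 = 1410097/828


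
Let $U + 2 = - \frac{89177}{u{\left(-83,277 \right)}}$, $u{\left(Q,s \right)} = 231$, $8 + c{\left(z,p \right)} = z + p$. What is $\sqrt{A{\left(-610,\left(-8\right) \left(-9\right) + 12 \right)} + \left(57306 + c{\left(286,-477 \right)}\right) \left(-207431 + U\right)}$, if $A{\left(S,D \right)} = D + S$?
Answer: $\frac{i \sqrt{5233753989366}}{21} \approx 1.0894 \cdot 10^{5} i$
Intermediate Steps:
$c{\left(z,p \right)} = -8 + p + z$ ($c{\left(z,p \right)} = -8 + \left(z + p\right) = -8 + \left(p + z\right) = -8 + p + z$)
$U = - \frac{8149}{21}$ ($U = -2 - \frac{89177}{231} = -2 - \frac{8107}{21} = - \frac{8149}{21} \approx -388.05$)
$\sqrt{A{\left(-610,\left(-8\right) \left(-9\right) + 12 \right)} + \left(57306 + c{\left(286,-477 \right)}\right) \left(-207431 + U\right)} = \sqrt{\left(\left(\left(-8\right) \left(-9\right) + 12\right) - 610\right) + \left(57306 - 199\right) \left(-207431 - \frac{8149}{21}\right)} = \sqrt{\left(\left(72 + 12\right) - 610\right) + \left(57306 - 199\right) \left(- \frac{4364200}{21}\right)} = \sqrt{\left(84 - 610\right) + 57107 \left(- \frac{4364200}{21}\right)} = \sqrt{-526 - \frac{249226369400}{21}} = \sqrt{- \frac{249226380446}{21}} = \frac{i \sqrt{5233753989366}}{21}$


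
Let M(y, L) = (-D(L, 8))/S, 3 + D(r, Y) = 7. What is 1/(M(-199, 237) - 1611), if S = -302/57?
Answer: -151/243147 ≈ -0.00062102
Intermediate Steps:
D(r, Y) = 4 (D(r, Y) = -3 + 7 = 4)
S = -302/57 (S = -302*1/57 = -302/57 ≈ -5.2982)
M(y, L) = 114/151 (M(y, L) = (-1*4)/(-302/57) = -4*(-57/302) = 114/151)
1/(M(-199, 237) - 1611) = 1/(114/151 - 1611) = 1/(-243147/151) = -151/243147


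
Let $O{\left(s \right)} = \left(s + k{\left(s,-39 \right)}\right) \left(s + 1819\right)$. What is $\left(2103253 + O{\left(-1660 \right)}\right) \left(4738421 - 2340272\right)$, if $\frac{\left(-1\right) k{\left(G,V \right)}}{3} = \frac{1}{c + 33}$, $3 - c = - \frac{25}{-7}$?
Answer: $\frac{1001276877962088}{227} \approx 4.4109 \cdot 10^{12}$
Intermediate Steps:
$c = - \frac{4}{7}$ ($c = 3 - - \frac{25}{-7} = 3 - \left(-25\right) \left(- \frac{1}{7}\right) = 3 - \frac{25}{7} = - \frac{4}{7} \approx -0.57143$)
$k{\left(G,V \right)} = - \frac{21}{227}$ ($k{\left(G,V \right)} = - \frac{3}{- \frac{4}{7} + 33} = - \frac{3}{\frac{227}{7}} = \left(-3\right) \frac{7}{227} = - \frac{21}{227}$)
$O{\left(s \right)} = \left(1819 + s\right) \left(- \frac{21}{227} + s\right)$ ($O{\left(s \right)} = \left(s - \frac{21}{227}\right) \left(s + 1819\right) = \left(- \frac{21}{227} + s\right) \left(1819 + s\right) = \left(1819 + s\right) \left(- \frac{21}{227} + s\right)$)
$\left(2103253 + O{\left(-1660 \right)}\right) \left(4738421 - 2340272\right) = \left(2103253 + \left(- \frac{38199}{227} + \left(-1660\right)^{2} + \frac{412892}{227} \left(-1660\right)\right)\right) \left(4738421 - 2340272\right) = \left(2103253 - \frac{59917719}{227}\right) 2398149 = \frac{417520712}{227} \cdot 2398149 = \frac{1001276877962088}{227}$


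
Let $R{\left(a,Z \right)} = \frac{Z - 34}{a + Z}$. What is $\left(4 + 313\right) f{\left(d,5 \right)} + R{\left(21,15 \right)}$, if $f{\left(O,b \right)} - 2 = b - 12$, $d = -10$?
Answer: $- \frac{57079}{36} \approx -1585.5$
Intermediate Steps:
$f{\left(O,b \right)} = -10 + b$ ($f{\left(O,b \right)} = 2 + \left(b - 12\right) = 2 + \left(-12 + b\right) = -10 + b$)
$R{\left(a,Z \right)} = \frac{-34 + Z}{Z + a}$
$\left(4 + 313\right) f{\left(d,5 \right)} + R{\left(21,15 \right)} = \left(4 + 313\right) \left(-10 + 5\right) + \frac{-34 + 15}{15 + 21} = 317 \left(-5\right) + \frac{1}{36} \left(-19\right) = -1585 + \frac{1}{36} \left(-19\right) = -1585 - \frac{19}{36} = - \frac{57079}{36}$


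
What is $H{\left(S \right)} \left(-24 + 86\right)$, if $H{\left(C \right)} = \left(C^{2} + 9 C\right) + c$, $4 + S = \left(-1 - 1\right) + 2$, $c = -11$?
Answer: $-1922$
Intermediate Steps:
$S = -4$ ($S = -4 + \left(\left(-1 - 1\right) + 2\right) = -4 + \left(-2 + 2\right) = -4 + 0 = -4$)
$H{\left(C \right)} = -11 + C^{2} + 9 C$ ($H{\left(C \right)} = \left(C^{2} + 9 C\right) - 11 = -11 + C^{2} + 9 C$)
$H{\left(S \right)} \left(-24 + 86\right) = \left(-11 + \left(-4\right)^{2} + 9 \left(-4\right)\right) \left(-24 + 86\right) = \left(-11 + 16 - 36\right) 62 = \left(-31\right) 62 = -1922$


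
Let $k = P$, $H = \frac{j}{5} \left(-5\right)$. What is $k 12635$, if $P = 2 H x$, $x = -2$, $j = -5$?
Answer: $-252700$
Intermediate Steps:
$H = 5$ ($H = - \frac{5}{5} \left(-5\right) = \left(-5\right) \frac{1}{5} \left(-5\right) = \left(-1\right) \left(-5\right) = 5$)
$P = -20$ ($P = 2 \cdot 5 \left(-2\right) = 10 \left(-2\right) = -20$)
$k = -20$
$k 12635 = \left(-20\right) 12635 = -252700$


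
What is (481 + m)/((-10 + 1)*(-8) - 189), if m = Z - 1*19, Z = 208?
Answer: -670/117 ≈ -5.7265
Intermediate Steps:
m = 189 (m = 208 - 1*19 = 208 - 19 = 189)
(481 + m)/((-10 + 1)*(-8) - 189) = (481 + 189)/((-10 + 1)*(-8) - 189) = 670/(-9*(-8) - 189) = 670/(72 - 189) = 670/(-117) = 670*(-1/117) = -670/117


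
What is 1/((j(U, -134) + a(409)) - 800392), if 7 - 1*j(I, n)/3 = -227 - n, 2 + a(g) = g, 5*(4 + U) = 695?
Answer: -1/799685 ≈ -1.2505e-6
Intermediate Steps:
U = 135 (U = -4 + (⅕)*695 = -4 + 139 = 135)
a(g) = -2 + g
j(I, n) = 702 + 3*n (j(I, n) = 21 - 3*(-227 - n) = 21 + (681 + 3*n) = 702 + 3*n)
1/((j(U, -134) + a(409)) - 800392) = 1/(((702 + 3*(-134)) + (-2 + 409)) - 800392) = 1/(((702 - 402) + 407) - 800392) = 1/((300 + 407) - 800392) = 1/(707 - 800392) = 1/(-799685) = -1/799685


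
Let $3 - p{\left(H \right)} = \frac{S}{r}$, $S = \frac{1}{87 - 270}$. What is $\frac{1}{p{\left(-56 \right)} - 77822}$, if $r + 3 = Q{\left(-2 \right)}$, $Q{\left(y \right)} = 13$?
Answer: $- \frac{1830}{142408769} \approx -1.285 \cdot 10^{-5}$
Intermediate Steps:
$r = 10$ ($r = -3 + 13 = 10$)
$S = - \frac{1}{183}$ ($S = \frac{1}{-183} = - \frac{1}{183} \approx -0.0054645$)
$p{\left(H \right)} = \frac{5491}{1830}$ ($p{\left(H \right)} = 3 - - \frac{1}{183 \cdot 10} = 3 - \left(- \frac{1}{183}\right) \frac{1}{10} = 3 - - \frac{1}{1830} = 3 + \frac{1}{1830} = \frac{5491}{1830}$)
$\frac{1}{p{\left(-56 \right)} - 77822} = \frac{1}{\frac{5491}{1830} - 77822} = \frac{1}{- \frac{142408769}{1830}} = - \frac{1830}{142408769}$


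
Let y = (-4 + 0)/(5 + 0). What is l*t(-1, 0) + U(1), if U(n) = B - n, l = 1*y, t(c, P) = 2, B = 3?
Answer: ⅖ ≈ 0.40000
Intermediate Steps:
y = -⅘ (y = -4/5 = -4*⅕ = -⅘ ≈ -0.80000)
l = -⅘ (l = 1*(-⅘) = -⅘ ≈ -0.80000)
U(n) = 3 - n
l*t(-1, 0) + U(1) = -⅘*2 + (3 - 1*1) = -8/5 + (3 - 1) = -8/5 + 2 = ⅖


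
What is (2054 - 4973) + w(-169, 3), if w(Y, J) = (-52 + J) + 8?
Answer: -2960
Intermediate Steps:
w(Y, J) = -44 + J
(2054 - 4973) + w(-169, 3) = (2054 - 4973) + (-44 + 3) = -2919 - 41 = -2960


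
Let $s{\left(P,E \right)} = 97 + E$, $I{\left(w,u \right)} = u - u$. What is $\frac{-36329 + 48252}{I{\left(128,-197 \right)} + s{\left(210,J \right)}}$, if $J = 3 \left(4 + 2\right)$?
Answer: $\frac{11923}{115} \approx 103.68$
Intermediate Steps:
$I{\left(w,u \right)} = 0$
$J = 18$ ($J = 3 \cdot 6 = 18$)
$\frac{-36329 + 48252}{I{\left(128,-197 \right)} + s{\left(210,J \right)}} = \frac{-36329 + 48252}{0 + \left(97 + 18\right)} = \frac{11923}{0 + 115} = \frac{11923}{115}$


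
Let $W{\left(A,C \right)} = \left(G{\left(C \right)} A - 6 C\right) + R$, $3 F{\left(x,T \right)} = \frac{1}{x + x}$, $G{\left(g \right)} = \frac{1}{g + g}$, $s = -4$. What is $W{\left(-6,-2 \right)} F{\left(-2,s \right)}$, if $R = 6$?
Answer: $- \frac{13}{8} \approx -1.625$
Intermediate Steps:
$G{\left(g \right)} = \frac{1}{2 g}$
$F{\left(x,T \right)} = \frac{1}{6 x}$ ($F{\left(x,T \right)} = \frac{1}{3 \left(x + x\right)} = \frac{1}{3 \cdot 2 x} = \frac{\frac{1}{2} \frac{1}{x}}{3} = \frac{1}{6 x}$)
$W{\left(A,C \right)} = 6 - 6 C + \frac{A}{2 C}$ ($W{\left(A,C \right)} = \left(\frac{1}{2 C} A - 6 C\right) + 6 = \left(\frac{A}{2 C} - 6 C\right) + 6 = \left(- 6 C + \frac{A}{2 C}\right) + 6 = 6 - 6 C + \frac{A}{2 C}$)
$W{\left(-6,-2 \right)} F{\left(-2,s \right)} = \left(6 - -12 + \frac{1}{2} \left(-6\right) \frac{1}{-2}\right) \frac{1}{6 \left(-2\right)} = \left(6 + 12 + \frac{1}{2} \left(-6\right) \left(- \frac{1}{2}\right)\right) \frac{1}{6} \left(- \frac{1}{2}\right) = \left(6 + 12 + \frac{3}{2}\right) \left(- \frac{1}{12}\right) = \frac{39}{2} \left(- \frac{1}{12}\right) = - \frac{13}{8}$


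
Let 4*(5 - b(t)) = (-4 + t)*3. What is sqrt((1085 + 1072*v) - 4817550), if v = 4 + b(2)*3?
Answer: I*sqrt(4791273) ≈ 2188.9*I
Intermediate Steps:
b(t) = 8 - 3*t/4 (b(t) = 5 - (-4 + t)*3/4 = 5 - (-12 + 3*t)/4 = 5 + (3 - 3*t/4) = 8 - 3*t/4)
v = 47/2 (v = 4 + (8 - 3/4*2)*3 = 4 + (8 - 3/2)*3 = 4 + (13/2)*3 = 4 + 39/2 = 47/2 ≈ 23.500)
sqrt((1085 + 1072*v) - 4817550) = sqrt((1085 + 1072*(47/2)) - 4817550) = sqrt((1085 + 25192) - 4817550) = sqrt(26277 - 4817550) = sqrt(-4791273) = I*sqrt(4791273)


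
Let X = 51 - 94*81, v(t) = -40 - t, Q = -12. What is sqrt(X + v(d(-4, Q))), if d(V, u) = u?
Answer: I*sqrt(7591) ≈ 87.126*I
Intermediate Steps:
X = -7563 (X = 51 - 7614 = -7563)
sqrt(X + v(d(-4, Q))) = sqrt(-7563 + (-40 - 1*(-12))) = sqrt(-7563 + (-40 + 12)) = sqrt(-7563 - 28) = sqrt(-7591) = I*sqrt(7591)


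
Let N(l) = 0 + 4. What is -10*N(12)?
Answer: -40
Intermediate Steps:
N(l) = 4
-10*N(12) = -10*4 = -40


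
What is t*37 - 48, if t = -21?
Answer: -825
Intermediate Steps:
t*37 - 48 = -21*37 - 48 = -777 - 48 = -825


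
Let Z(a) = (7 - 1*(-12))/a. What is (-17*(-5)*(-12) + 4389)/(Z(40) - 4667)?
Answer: -134760/186661 ≈ -0.72195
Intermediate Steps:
Z(a) = 19/a (Z(a) = (7 + 12)/a = 19/a)
(-17*(-5)*(-12) + 4389)/(Z(40) - 4667) = (-17*(-5)*(-12) + 4389)/(19/40 - 4667) = (85*(-12) + 4389)/(19*(1/40) - 4667) = (-1020 + 4389)/(19/40 - 4667) = 3369/(-186661/40) = 3369*(-40/186661) = -134760/186661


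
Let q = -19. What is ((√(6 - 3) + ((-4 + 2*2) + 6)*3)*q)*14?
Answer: -4788 - 266*√3 ≈ -5248.7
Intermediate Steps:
((√(6 - 3) + ((-4 + 2*2) + 6)*3)*q)*14 = ((√(6 - 3) + ((-4 + 2*2) + 6)*3)*(-19))*14 = ((√3 + ((-4 + 4) + 6)*3)*(-19))*14 = ((√3 + (0 + 6)*3)*(-19))*14 = ((√3 + 6*3)*(-19))*14 = ((√3 + 18)*(-19))*14 = ((18 + √3)*(-19))*14 = (-342 - 19*√3)*14 = -4788 - 266*√3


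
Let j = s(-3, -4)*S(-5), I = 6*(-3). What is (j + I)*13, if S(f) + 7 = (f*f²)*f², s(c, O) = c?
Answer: 121914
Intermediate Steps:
I = -18
S(f) = -7 + f⁵ (S(f) = -7 + (f*f²)*f² = -7 + f³*f² = -7 + f⁵)
j = 9396 (j = -3*(-7 + (-5)⁵) = -3*(-7 - 3125) = -3*(-3132) = 9396)
(j + I)*13 = (9396 - 18)*13 = 9378*13 = 121914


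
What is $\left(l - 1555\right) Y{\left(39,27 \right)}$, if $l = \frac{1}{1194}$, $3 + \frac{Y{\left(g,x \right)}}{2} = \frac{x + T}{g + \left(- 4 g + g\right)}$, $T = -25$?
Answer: $\frac{219086942}{23283} \approx 9409.7$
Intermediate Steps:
$Y{\left(g,x \right)} = -6 - \frac{-25 + x}{g}$ ($Y{\left(g,x \right)} = -6 + 2 \frac{x - 25}{g + \left(- 4 g + g\right)} = -6 + 2 \frac{-25 + x}{g - 3 g} = -6 + 2 \frac{-25 + x}{\left(-2\right) g} = -6 + 2 \left(-25 + x\right) \left(- \frac{1}{2 g}\right) = -6 + 2 \left(- \frac{-25 + x}{2 g}\right) = -6 - \frac{-25 + x}{g}$)
$l = \frac{1}{1194} \approx 0.00083752$
$\left(l - 1555\right) Y{\left(39,27 \right)} = \left(\frac{1}{1194} - 1555\right) \frac{25 - 27 - 234}{39} = - \frac{1856669 \frac{25 - 27 - 234}{39}}{1194} = - \frac{1856669 \cdot \frac{1}{39} \left(-236\right)}{1194} = \left(- \frac{1856669}{1194}\right) \left(- \frac{236}{39}\right) = \frac{219086942}{23283}$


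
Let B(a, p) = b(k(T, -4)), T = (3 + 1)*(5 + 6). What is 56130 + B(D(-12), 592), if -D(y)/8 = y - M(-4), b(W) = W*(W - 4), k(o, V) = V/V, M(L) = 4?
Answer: 56127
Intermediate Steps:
T = 44 (T = 4*11 = 44)
k(o, V) = 1
b(W) = W*(-4 + W)
D(y) = 32 - 8*y (D(y) = -8*(y - 1*4) = -8*(y - 4) = -8*(-4 + y) = 32 - 8*y)
B(a, p) = -3 (B(a, p) = 1*(-4 + 1) = 1*(-3) = -3)
56130 + B(D(-12), 592) = 56130 - 3 = 56127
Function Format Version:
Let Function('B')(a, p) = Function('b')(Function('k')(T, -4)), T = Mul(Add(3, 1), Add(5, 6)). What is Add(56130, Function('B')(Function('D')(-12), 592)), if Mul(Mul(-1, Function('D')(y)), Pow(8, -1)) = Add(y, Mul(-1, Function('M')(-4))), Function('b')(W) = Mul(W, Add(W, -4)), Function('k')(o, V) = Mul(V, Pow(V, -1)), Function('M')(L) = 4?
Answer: 56127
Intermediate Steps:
T = 44 (T = Mul(4, 11) = 44)
Function('k')(o, V) = 1
Function('b')(W) = Mul(W, Add(-4, W))
Function('D')(y) = Add(32, Mul(-8, y)) (Function('D')(y) = Mul(-8, Add(y, Mul(-1, 4))) = Mul(-8, Add(y, -4)) = Mul(-8, Add(-4, y)) = Add(32, Mul(-8, y)))
Function('B')(a, p) = -3 (Function('B')(a, p) = Mul(1, Add(-4, 1)) = Mul(1, -3) = -3)
Add(56130, Function('B')(Function('D')(-12), 592)) = Add(56130, -3) = 56127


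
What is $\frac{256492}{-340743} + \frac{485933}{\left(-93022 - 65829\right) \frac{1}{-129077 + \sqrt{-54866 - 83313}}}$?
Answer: $\frac{3053186483270453}{7732480899} - \frac{69419 i \sqrt{138179}}{22693} \approx 3.9485 \cdot 10^{5} - 1137.1 i$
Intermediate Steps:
$\frac{256492}{-340743} + \frac{485933}{\left(-93022 - 65829\right) \frac{1}{-129077 + \sqrt{-54866 - 83313}}} = 256492 \left(- \frac{1}{340743}\right) + \frac{485933}{\left(-158851\right) \frac{1}{-129077 + \sqrt{-138179}}} = - \frac{256492}{340743} + \frac{485933}{\left(-158851\right) \frac{1}{-129077 + i \sqrt{138179}}} = - \frac{256492}{340743} + 485933 \left(\frac{129077}{158851} - \frac{i \sqrt{138179}}{158851}\right) = - \frac{256492}{340743} + \left(\frac{8960396263}{22693} - \frac{69419 i \sqrt{138179}}{22693}\right) = \frac{3053186483270453}{7732480899} - \frac{69419 i \sqrt{138179}}{22693}$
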